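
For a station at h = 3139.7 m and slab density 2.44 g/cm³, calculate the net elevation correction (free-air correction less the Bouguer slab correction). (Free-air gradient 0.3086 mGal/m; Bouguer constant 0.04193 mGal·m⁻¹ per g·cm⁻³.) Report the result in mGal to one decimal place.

Combined gradient = 0.3086 − 0.04193 × 2.44 = 0.2062908 mGal/m
Combined elevation correction = 0.2062908 × 3139.7 = 647.7 mGal

647.7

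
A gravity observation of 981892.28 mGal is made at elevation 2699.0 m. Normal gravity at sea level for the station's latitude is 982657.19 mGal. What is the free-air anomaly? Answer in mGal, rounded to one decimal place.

68.0

Free-air correction = 0.3086 × 2699.0 = 832.91 mGal
Free-air anomaly = 981892.28 − 982657.19 + (832.91) = 68.00 mGal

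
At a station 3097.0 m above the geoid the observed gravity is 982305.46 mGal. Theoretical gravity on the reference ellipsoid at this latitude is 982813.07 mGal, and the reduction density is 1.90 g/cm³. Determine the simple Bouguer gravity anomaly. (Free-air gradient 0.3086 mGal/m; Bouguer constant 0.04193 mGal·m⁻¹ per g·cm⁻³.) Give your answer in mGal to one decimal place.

201.4

Free-air correction = 0.3086 × 3097.0 = 955.73 mGal
Free-air anomaly = 982305.46 − 982813.07 + (955.73) = 448.12 mGal
Bouguer slab correction = 0.04193 × 1.90 × 3097.0 = 246.73 mGal
Simple Bouguer anomaly = 448.12 − (246.73) = 201.39 mGal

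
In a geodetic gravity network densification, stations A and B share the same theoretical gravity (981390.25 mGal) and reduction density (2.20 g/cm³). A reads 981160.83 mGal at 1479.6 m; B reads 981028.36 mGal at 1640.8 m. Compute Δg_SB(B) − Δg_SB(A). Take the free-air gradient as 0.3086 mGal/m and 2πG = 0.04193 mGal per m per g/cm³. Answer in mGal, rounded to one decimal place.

-97.6

Δg_SB(A) = 981160.83 − 981390.25 + 0.3086×1479.6 − 0.04193×2.20×1479.6 = 90.70 mGal
Δg_SB(B) = 981028.36 − 981390.25 + 0.3086×1640.8 − 0.04193×2.20×1640.8 = -6.90 mGal
Difference = -6.90 − (90.70) = -97.60 mGal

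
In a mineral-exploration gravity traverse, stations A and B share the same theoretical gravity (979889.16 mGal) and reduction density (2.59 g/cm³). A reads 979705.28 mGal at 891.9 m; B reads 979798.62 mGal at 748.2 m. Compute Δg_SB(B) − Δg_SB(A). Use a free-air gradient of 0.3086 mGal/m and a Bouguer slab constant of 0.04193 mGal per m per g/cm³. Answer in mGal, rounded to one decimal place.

64.6

Δg_SB(A) = 979705.28 − 979889.16 + 0.3086×891.9 − 0.04193×2.59×891.9 = -5.50 mGal
Δg_SB(B) = 979798.62 − 979889.16 + 0.3086×748.2 − 0.04193×2.59×748.2 = 59.10 mGal
Difference = 59.10 − (-5.50) = 64.60 mGal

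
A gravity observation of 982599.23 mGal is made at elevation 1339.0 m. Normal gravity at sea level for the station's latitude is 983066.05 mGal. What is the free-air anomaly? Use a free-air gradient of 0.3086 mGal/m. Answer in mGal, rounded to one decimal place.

Free-air correction = 0.3086 × 1339.0 = 413.22 mGal
Free-air anomaly = 982599.23 − 983066.05 + (413.22) = -53.60 mGal

-53.6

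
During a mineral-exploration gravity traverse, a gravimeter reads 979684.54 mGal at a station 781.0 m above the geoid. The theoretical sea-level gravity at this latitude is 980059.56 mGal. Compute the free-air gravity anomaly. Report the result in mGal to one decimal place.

Free-air correction = 0.3086 × 781.0 = 241.02 mGal
Free-air anomaly = 979684.54 − 980059.56 + (241.02) = -134.00 mGal

-134.0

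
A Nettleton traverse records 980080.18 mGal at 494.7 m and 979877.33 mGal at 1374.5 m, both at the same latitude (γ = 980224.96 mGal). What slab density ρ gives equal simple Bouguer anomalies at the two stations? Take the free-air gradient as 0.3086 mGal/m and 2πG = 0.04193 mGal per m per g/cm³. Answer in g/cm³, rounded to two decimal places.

1.86

Δg_obs = 979877.33 − 980080.18 = -202.85 mGal over Δh = 1374.5 − 494.7 = 879.8 m
Equal Bouguer anomalies ⇒ Δg_obs + (0.3086 − 0.04193ρ)·Δh = 0
0.3086 − 0.04193ρ = −Δg_obs/Δh = 0.23056
ρ = (0.3086 − 0.23056) / 0.04193 = 1.86 g/cm³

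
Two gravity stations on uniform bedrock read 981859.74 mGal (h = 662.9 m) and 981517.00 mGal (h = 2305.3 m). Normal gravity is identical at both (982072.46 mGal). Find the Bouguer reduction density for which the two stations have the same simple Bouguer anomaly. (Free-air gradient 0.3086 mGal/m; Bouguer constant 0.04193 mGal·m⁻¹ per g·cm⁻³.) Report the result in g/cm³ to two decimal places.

Δg_obs = 981517.00 − 981859.74 = -342.74 mGal over Δh = 2305.3 − 662.9 = 1642.4 m
Equal Bouguer anomalies ⇒ Δg_obs + (0.3086 − 0.04193ρ)·Δh = 0
0.3086 − 0.04193ρ = −Δg_obs/Δh = 0.20868
ρ = (0.3086 − 0.20868) / 0.04193 = 2.38 g/cm³

2.38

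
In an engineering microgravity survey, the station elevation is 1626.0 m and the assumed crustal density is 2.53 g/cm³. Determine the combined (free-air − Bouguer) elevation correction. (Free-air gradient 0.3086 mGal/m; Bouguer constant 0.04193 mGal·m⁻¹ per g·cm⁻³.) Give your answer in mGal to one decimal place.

Combined gradient = 0.3086 − 0.04193 × 2.53 = 0.2025171 mGal/m
Combined elevation correction = 0.2025171 × 1626.0 = 329.3 mGal

329.3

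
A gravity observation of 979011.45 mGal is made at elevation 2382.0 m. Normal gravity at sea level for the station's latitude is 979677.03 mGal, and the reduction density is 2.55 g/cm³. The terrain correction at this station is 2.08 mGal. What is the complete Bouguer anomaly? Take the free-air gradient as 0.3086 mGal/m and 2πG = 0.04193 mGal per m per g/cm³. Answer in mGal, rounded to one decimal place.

-183.1

Free-air correction = 0.3086 × 2382.0 = 735.09 mGal
Free-air anomaly = 979011.45 − 979677.03 + (735.09) = 69.51 mGal
Bouguer slab correction = 0.04193 × 2.55 × 2382.0 = 254.69 mGal
Simple Bouguer anomaly = 69.51 − (254.69) = -185.18 mGal
Complete Bouguer anomaly = -185.18 + 2.08 = -183.10 mGal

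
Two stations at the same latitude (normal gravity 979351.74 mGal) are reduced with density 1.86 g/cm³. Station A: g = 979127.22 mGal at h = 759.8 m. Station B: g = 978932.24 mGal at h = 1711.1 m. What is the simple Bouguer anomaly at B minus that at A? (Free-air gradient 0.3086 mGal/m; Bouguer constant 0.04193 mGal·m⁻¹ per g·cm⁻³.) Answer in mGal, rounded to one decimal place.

24.4

Δg_SB(A) = 979127.22 − 979351.74 + 0.3086×759.8 − 0.04193×1.86×759.8 = -49.30 mGal
Δg_SB(B) = 978932.24 − 979351.74 + 0.3086×1711.1 − 0.04193×1.86×1711.1 = -24.90 mGal
Difference = -24.90 − (-49.30) = 24.40 mGal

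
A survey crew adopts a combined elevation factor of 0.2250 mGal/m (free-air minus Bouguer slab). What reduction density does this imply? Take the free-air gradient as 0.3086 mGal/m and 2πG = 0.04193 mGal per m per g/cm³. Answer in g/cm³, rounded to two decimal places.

1.99

0.2250 = 0.3086 − 0.04193 × ρ
ρ = (0.3086 − 0.2250) / 0.04193 = 1.99 g/cm³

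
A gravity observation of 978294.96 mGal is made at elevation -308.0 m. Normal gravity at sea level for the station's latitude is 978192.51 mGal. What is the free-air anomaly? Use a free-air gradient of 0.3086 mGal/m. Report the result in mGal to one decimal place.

7.4

Free-air correction = 0.3086 × -308.0 = -95.05 mGal
Free-air anomaly = 978294.96 − 978192.51 + (-95.05) = 7.40 mGal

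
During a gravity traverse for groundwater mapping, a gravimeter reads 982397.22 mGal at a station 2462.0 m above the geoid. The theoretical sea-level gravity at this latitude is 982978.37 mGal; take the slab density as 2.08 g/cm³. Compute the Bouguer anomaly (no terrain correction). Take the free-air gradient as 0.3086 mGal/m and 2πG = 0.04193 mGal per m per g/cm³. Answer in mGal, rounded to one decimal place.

-36.1

Free-air correction = 0.3086 × 2462.0 = 759.77 mGal
Free-air anomaly = 982397.22 − 982978.37 + (759.77) = 178.62 mGal
Bouguer slab correction = 0.04193 × 2.08 × 2462.0 = 214.72 mGal
Simple Bouguer anomaly = 178.62 − (214.72) = -36.10 mGal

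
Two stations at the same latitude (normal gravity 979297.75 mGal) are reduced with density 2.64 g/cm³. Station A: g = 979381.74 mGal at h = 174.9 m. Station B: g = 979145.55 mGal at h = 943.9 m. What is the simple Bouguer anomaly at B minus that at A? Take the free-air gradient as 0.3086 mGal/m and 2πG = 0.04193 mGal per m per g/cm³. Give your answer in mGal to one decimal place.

-84.0

Δg_SB(A) = 979381.74 − 979297.75 + 0.3086×174.9 − 0.04193×2.64×174.9 = 118.60 mGal
Δg_SB(B) = 979145.55 − 979297.75 + 0.3086×943.9 − 0.04193×2.64×943.9 = 34.60 mGal
Difference = 34.60 − (118.60) = -84.00 mGal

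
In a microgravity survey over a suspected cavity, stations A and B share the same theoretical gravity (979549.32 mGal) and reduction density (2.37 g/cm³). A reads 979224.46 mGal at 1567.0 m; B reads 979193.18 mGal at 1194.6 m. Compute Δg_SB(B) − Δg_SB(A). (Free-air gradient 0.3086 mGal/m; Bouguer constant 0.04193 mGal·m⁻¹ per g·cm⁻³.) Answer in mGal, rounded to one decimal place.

-109.2

Δg_SB(A) = 979224.46 − 979549.32 + 0.3086×1567.0 − 0.04193×2.37×1567.0 = 3.00 mGal
Δg_SB(B) = 979193.18 − 979549.32 + 0.3086×1194.6 − 0.04193×2.37×1194.6 = -106.20 mGal
Difference = -106.20 − (3.00) = -109.20 mGal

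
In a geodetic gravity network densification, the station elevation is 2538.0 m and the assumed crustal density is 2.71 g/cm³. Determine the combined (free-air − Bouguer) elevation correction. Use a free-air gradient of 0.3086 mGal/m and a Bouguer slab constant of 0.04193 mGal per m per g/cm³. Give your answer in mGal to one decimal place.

Combined gradient = 0.3086 − 0.04193 × 2.71 = 0.1949697 mGal/m
Combined elevation correction = 0.1949697 × 2538.0 = 494.8 mGal

494.8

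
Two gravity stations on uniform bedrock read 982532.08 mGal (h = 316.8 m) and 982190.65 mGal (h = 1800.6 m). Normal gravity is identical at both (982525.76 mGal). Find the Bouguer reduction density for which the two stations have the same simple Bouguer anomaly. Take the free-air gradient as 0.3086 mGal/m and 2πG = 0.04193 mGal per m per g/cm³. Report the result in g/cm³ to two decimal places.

1.87

Δg_obs = 982190.65 − 982532.08 = -341.43 mGal over Δh = 1800.6 − 316.8 = 1483.8 m
Equal Bouguer anomalies ⇒ Δg_obs + (0.3086 − 0.04193ρ)·Δh = 0
0.3086 − 0.04193ρ = −Δg_obs/Δh = 0.23011
ρ = (0.3086 − 0.23011) / 0.04193 = 1.87 g/cm³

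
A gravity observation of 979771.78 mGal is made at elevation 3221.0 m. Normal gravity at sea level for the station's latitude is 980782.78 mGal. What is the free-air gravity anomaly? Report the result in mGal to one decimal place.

Free-air correction = 0.3086 × 3221.0 = 994.00 mGal
Free-air anomaly = 979771.78 − 980782.78 + (994.00) = -17.00 mGal

-17.0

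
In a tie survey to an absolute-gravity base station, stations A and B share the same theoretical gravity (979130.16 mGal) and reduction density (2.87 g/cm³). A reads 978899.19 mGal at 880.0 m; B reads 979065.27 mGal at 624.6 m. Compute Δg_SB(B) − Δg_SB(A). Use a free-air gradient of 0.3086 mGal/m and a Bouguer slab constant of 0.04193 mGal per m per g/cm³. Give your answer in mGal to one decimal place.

118.0

Δg_SB(A) = 978899.19 − 979130.16 + 0.3086×880.0 − 0.04193×2.87×880.0 = -65.30 mGal
Δg_SB(B) = 979065.27 − 979130.16 + 0.3086×624.6 − 0.04193×2.87×624.6 = 52.70 mGal
Difference = 52.70 − (-65.30) = 118.00 mGal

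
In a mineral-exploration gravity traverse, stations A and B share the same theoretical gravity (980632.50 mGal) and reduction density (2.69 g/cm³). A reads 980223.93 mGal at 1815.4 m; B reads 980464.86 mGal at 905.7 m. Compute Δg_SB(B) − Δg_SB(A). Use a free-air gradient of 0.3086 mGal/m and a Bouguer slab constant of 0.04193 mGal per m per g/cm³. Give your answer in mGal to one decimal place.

Δg_SB(A) = 980223.93 − 980632.50 + 0.3086×1815.4 − 0.04193×2.69×1815.4 = -53.10 mGal
Δg_SB(B) = 980464.86 − 980632.50 + 0.3086×905.7 − 0.04193×2.69×905.7 = 9.70 mGal
Difference = 9.70 − (-53.10) = 62.80 mGal

62.8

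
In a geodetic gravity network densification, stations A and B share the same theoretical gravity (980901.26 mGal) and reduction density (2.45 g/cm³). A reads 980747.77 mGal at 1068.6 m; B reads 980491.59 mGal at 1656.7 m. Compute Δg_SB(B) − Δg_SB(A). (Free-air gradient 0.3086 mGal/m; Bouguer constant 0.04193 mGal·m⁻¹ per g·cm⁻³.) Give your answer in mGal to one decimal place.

-135.1

Δg_SB(A) = 980747.77 − 980901.26 + 0.3086×1068.6 − 0.04193×2.45×1068.6 = 66.50 mGal
Δg_SB(B) = 980491.59 − 980901.26 + 0.3086×1656.7 − 0.04193×2.45×1656.7 = -68.60 mGal
Difference = -68.60 − (66.50) = -135.10 mGal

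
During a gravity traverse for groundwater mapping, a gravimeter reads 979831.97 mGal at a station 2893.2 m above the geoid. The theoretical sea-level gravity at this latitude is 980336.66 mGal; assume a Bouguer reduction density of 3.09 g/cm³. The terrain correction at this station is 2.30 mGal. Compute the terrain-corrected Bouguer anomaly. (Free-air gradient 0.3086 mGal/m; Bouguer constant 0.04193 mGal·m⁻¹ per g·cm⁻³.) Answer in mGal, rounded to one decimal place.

Free-air correction = 0.3086 × 2893.2 = 892.84 mGal
Free-air anomaly = 979831.97 − 980336.66 + (892.84) = 388.15 mGal
Bouguer slab correction = 0.04193 × 3.09 × 2893.2 = 374.85 mGal
Simple Bouguer anomaly = 388.15 − (374.85) = 13.30 mGal
Complete Bouguer anomaly = 13.30 + 2.30 = 15.60 mGal

15.6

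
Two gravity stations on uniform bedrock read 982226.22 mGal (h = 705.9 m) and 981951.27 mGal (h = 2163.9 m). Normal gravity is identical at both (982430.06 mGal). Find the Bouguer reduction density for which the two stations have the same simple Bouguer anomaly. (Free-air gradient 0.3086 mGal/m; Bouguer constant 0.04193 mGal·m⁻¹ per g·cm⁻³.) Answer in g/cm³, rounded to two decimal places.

Δg_obs = 981951.27 − 982226.22 = -274.95 mGal over Δh = 2163.9 − 705.9 = 1458.0 m
Equal Bouguer anomalies ⇒ Δg_obs + (0.3086 − 0.04193ρ)·Δh = 0
0.3086 − 0.04193ρ = −Δg_obs/Δh = 0.18858
ρ = (0.3086 − 0.18858) / 0.04193 = 2.86 g/cm³

2.86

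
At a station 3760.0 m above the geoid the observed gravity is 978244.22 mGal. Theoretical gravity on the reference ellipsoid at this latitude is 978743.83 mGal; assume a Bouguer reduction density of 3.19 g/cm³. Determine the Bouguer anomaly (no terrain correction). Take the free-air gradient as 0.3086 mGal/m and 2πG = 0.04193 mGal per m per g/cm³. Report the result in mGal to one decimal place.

157.8

Free-air correction = 0.3086 × 3760.0 = 1160.34 mGal
Free-air anomaly = 978244.22 − 978743.83 + (1160.34) = 660.73 mGal
Bouguer slab correction = 0.04193 × 3.19 × 3760.0 = 502.93 mGal
Simple Bouguer anomaly = 660.73 − (502.93) = 157.80 mGal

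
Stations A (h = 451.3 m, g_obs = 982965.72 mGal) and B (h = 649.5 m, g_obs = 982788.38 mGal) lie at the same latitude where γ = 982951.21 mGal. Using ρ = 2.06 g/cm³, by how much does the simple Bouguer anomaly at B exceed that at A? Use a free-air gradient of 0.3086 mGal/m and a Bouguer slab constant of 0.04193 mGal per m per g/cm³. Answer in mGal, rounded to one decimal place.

-133.3

Δg_SB(A) = 982965.72 − 982951.21 + 0.3086×451.3 − 0.04193×2.06×451.3 = 114.80 mGal
Δg_SB(B) = 982788.38 − 982951.21 + 0.3086×649.5 − 0.04193×2.06×649.5 = -18.50 mGal
Difference = -18.50 − (114.80) = -133.30 mGal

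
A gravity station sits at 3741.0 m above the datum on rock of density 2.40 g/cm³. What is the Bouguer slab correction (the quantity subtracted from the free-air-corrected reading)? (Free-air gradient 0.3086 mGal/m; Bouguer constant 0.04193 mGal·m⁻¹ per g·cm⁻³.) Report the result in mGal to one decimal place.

376.5

Bouguer slab correction = 0.04193 × 2.40 × 3741.0 = 376.5 mGal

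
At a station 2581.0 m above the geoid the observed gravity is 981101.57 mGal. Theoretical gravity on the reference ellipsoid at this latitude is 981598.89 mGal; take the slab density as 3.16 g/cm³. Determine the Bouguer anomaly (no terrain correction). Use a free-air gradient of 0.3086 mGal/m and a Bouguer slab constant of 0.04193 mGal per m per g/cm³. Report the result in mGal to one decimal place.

-42.8

Free-air correction = 0.3086 × 2581.0 = 796.50 mGal
Free-air anomaly = 981101.57 − 981598.89 + (796.50) = 299.18 mGal
Bouguer slab correction = 0.04193 × 3.16 × 2581.0 = 341.98 mGal
Simple Bouguer anomaly = 299.18 − (341.98) = -42.80 mGal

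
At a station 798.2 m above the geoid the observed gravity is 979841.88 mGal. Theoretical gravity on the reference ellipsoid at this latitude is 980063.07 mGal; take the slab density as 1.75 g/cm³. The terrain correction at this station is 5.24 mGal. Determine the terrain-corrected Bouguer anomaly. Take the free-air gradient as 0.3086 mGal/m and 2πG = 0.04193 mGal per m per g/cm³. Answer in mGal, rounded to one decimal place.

-28.2

Free-air correction = 0.3086 × 798.2 = 246.32 mGal
Free-air anomaly = 979841.88 − 980063.07 + (246.32) = 25.13 mGal
Bouguer slab correction = 0.04193 × 1.75 × 798.2 = 58.57 mGal
Simple Bouguer anomaly = 25.13 − (58.57) = -33.44 mGal
Complete Bouguer anomaly = -33.44 + 5.24 = -28.20 mGal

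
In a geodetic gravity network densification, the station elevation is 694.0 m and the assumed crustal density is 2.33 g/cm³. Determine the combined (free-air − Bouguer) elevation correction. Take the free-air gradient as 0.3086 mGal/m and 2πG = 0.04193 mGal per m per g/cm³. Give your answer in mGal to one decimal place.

146.4

Combined gradient = 0.3086 − 0.04193 × 2.33 = 0.2109031 mGal/m
Combined elevation correction = 0.2109031 × 694.0 = 146.4 mGal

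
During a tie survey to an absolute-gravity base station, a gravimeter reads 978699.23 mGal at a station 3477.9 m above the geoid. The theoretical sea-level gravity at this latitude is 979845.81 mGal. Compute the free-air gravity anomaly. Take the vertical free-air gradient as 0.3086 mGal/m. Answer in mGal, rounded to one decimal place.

-73.3

Free-air correction = 0.3086 × 3477.9 = 1073.28 mGal
Free-air anomaly = 978699.23 − 979845.81 + (1073.28) = -73.30 mGal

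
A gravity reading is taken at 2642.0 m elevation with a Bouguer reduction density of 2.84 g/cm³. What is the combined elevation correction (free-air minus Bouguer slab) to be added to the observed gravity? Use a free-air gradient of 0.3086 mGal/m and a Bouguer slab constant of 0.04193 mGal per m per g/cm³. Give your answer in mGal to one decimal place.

500.7

Combined gradient = 0.3086 − 0.04193 × 2.84 = 0.1895188 mGal/m
Combined elevation correction = 0.1895188 × 2642.0 = 500.7 mGal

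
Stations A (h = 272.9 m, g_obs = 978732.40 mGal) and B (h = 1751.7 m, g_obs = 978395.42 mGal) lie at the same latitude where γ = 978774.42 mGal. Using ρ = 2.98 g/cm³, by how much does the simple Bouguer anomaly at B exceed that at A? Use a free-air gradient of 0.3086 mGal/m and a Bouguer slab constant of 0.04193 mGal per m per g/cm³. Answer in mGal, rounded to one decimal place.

Δg_SB(A) = 978732.40 − 978774.42 + 0.3086×272.9 − 0.04193×2.98×272.9 = 8.10 mGal
Δg_SB(B) = 978395.42 − 978774.42 + 0.3086×1751.7 − 0.04193×2.98×1751.7 = -57.30 mGal
Difference = -57.30 − (8.10) = -65.40 mGal

-65.4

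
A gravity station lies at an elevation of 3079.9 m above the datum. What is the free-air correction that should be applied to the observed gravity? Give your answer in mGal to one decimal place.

950.5

Free-air correction = 0.3086 × 3079.9 = 950.5 mGal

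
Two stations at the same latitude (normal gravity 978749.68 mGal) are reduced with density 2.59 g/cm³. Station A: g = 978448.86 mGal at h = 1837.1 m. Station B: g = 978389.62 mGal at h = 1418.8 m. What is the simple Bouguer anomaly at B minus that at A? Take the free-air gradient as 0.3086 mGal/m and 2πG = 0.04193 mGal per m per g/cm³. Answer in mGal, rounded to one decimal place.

-142.9

Δg_SB(A) = 978448.86 − 978749.68 + 0.3086×1837.1 − 0.04193×2.59×1837.1 = 66.60 mGal
Δg_SB(B) = 978389.62 − 978749.68 + 0.3086×1418.8 − 0.04193×2.59×1418.8 = -76.30 mGal
Difference = -76.30 − (66.60) = -142.90 mGal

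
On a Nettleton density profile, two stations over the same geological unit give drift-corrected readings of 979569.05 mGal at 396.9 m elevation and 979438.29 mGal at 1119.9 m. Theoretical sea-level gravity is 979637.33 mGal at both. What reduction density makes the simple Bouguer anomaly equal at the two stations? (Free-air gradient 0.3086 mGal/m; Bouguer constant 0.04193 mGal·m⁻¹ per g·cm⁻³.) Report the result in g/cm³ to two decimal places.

3.05

Δg_obs = 979438.29 − 979569.05 = -130.76 mGal over Δh = 1119.9 − 396.9 = 723.0 m
Equal Bouguer anomalies ⇒ Δg_obs + (0.3086 − 0.04193ρ)·Δh = 0
0.3086 − 0.04193ρ = −Δg_obs/Δh = 0.18086
ρ = (0.3086 − 0.18086) / 0.04193 = 3.05 g/cm³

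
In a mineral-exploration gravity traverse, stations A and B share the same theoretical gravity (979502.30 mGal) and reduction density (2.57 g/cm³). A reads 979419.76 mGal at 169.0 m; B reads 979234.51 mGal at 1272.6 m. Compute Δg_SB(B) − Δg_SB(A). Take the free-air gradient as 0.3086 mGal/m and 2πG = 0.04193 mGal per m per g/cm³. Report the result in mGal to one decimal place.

36.4

Δg_SB(A) = 979419.76 − 979502.30 + 0.3086×169.0 − 0.04193×2.57×169.0 = -48.60 mGal
Δg_SB(B) = 979234.51 − 979502.30 + 0.3086×1272.6 − 0.04193×2.57×1272.6 = -12.20 mGal
Difference = -12.20 − (-48.60) = 36.40 mGal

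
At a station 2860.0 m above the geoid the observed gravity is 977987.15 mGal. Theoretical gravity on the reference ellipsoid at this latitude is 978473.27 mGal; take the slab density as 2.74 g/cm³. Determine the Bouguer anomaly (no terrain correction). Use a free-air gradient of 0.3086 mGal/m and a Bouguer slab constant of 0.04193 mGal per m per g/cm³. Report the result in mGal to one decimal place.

Free-air correction = 0.3086 × 2860.0 = 882.60 mGal
Free-air anomaly = 977987.15 − 978473.27 + (882.60) = 396.48 mGal
Bouguer slab correction = 0.04193 × 2.74 × 2860.0 = 328.58 mGal
Simple Bouguer anomaly = 396.48 − (328.58) = 67.90 mGal

67.9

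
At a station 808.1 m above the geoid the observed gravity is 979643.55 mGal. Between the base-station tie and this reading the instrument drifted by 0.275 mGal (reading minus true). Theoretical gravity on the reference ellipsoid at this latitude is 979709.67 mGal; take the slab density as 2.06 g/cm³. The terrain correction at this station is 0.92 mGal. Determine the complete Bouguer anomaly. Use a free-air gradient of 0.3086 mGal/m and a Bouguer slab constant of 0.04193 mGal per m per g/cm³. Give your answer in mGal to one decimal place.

114.1

Drift-corrected reading = 979643.55 − (0.275) = 979643.275 mGal
Free-air correction = 0.3086 × 808.1 = 249.38 mGal
Free-air anomaly = 979643.275 − 979709.67 + (249.38) = 182.985 mGal
Bouguer slab correction = 0.04193 × 2.06 × 808.1 = 69.80 mGal
Simple Bouguer anomaly = 182.985 − (69.80) = 113.185 mGal
Complete Bouguer anomaly = 113.185 + 0.92 = 114.105 mGal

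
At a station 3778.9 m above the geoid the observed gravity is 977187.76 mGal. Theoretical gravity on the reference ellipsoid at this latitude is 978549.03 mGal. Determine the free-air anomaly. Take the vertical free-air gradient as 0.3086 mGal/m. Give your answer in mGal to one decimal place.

Free-air correction = 0.3086 × 3778.9 = 1166.17 mGal
Free-air anomaly = 977187.76 − 978549.03 + (1166.17) = -195.10 mGal

-195.1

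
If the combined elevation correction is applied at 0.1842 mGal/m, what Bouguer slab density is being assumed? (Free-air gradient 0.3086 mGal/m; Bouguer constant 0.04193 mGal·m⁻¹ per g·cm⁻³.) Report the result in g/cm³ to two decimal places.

0.1842 = 0.3086 − 0.04193 × ρ
ρ = (0.3086 − 0.1842) / 0.04193 = 2.97 g/cm³

2.97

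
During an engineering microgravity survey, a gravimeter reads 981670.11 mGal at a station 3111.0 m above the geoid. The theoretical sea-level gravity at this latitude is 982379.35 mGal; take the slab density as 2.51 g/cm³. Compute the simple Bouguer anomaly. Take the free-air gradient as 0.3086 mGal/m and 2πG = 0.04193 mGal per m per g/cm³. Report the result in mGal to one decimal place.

Free-air correction = 0.3086 × 3111.0 = 960.05 mGal
Free-air anomaly = 981670.11 − 982379.35 + (960.05) = 250.81 mGal
Bouguer slab correction = 0.04193 × 2.51 × 3111.0 = 327.42 mGal
Simple Bouguer anomaly = 250.81 − (327.42) = -76.61 mGal

-76.6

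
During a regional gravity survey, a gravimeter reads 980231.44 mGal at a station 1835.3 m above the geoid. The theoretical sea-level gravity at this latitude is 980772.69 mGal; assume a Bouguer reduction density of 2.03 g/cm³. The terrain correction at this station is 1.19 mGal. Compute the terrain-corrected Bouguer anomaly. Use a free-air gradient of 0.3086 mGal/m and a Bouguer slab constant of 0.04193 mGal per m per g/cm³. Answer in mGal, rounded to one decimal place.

-129.9

Free-air correction = 0.3086 × 1835.3 = 566.37 mGal
Free-air anomaly = 980231.44 − 980772.69 + (566.37) = 25.12 mGal
Bouguer slab correction = 0.04193 × 2.03 × 1835.3 = 156.22 mGal
Simple Bouguer anomaly = 25.12 − (156.22) = -131.10 mGal
Complete Bouguer anomaly = -131.10 + 1.19 = -129.91 mGal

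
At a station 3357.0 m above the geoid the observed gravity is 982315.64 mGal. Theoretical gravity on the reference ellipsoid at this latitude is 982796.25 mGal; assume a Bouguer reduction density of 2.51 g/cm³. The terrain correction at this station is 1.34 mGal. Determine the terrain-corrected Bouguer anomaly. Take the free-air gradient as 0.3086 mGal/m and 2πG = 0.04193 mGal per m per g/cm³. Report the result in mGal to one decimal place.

Free-air correction = 0.3086 × 3357.0 = 1035.97 mGal
Free-air anomaly = 982315.64 − 982796.25 + (1035.97) = 555.36 mGal
Bouguer slab correction = 0.04193 × 2.51 × 3357.0 = 353.31 mGal
Simple Bouguer anomaly = 555.36 − (353.31) = 202.05 mGal
Complete Bouguer anomaly = 202.05 + 1.34 = 203.39 mGal

203.4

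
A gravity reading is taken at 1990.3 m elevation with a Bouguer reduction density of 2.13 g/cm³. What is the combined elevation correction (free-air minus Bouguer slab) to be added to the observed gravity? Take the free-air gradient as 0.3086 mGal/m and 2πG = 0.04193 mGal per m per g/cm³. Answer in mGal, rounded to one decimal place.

436.5

Combined gradient = 0.3086 − 0.04193 × 2.13 = 0.2192891 mGal/m
Combined elevation correction = 0.2192891 × 1990.3 = 436.5 mGal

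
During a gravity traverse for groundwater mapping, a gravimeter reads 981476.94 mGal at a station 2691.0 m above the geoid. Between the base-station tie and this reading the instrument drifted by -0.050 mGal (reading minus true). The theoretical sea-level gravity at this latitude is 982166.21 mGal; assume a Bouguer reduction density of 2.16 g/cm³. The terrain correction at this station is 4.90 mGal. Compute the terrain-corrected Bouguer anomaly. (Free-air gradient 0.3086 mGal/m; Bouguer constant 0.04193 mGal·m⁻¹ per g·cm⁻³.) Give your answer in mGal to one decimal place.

Drift-corrected reading = 981476.94 − (-0.050) = 981476.990 mGal
Free-air correction = 0.3086 × 2691.0 = 830.44 mGal
Free-air anomaly = 981476.990 − 982166.21 + (830.44) = 141.220 mGal
Bouguer slab correction = 0.04193 × 2.16 × 2691.0 = 243.72 mGal
Simple Bouguer anomaly = 141.220 − (243.72) = -102.500 mGal
Complete Bouguer anomaly = -102.500 + 4.90 = -97.600 mGal

-97.6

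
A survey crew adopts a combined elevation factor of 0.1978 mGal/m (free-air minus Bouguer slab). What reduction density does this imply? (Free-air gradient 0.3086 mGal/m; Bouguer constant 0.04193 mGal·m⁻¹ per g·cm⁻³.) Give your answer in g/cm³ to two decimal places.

2.64

0.1978 = 0.3086 − 0.04193 × ρ
ρ = (0.3086 − 0.1978) / 0.04193 = 2.64 g/cm³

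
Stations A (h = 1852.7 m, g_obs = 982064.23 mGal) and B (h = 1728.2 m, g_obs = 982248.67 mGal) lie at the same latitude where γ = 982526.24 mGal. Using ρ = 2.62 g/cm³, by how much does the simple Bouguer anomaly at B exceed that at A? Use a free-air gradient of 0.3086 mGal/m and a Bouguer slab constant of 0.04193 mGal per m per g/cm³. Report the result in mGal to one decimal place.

159.7

Δg_SB(A) = 982064.23 − 982526.24 + 0.3086×1852.7 − 0.04193×2.62×1852.7 = -93.80 mGal
Δg_SB(B) = 982248.67 − 982526.24 + 0.3086×1728.2 − 0.04193×2.62×1728.2 = 65.90 mGal
Difference = 65.90 − (-93.80) = 159.70 mGal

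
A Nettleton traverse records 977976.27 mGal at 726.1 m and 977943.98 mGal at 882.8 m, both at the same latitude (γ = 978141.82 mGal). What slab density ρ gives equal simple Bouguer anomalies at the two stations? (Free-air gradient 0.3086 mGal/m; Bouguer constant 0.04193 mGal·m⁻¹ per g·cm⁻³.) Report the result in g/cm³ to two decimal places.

Δg_obs = 977943.98 − 977976.27 = -32.29 mGal over Δh = 882.8 − 726.1 = 156.7 m
Equal Bouguer anomalies ⇒ Δg_obs + (0.3086 − 0.04193ρ)·Δh = 0
0.3086 − 0.04193ρ = −Δg_obs/Δh = 0.20606
ρ = (0.3086 − 0.20606) / 0.04193 = 2.45 g/cm³

2.45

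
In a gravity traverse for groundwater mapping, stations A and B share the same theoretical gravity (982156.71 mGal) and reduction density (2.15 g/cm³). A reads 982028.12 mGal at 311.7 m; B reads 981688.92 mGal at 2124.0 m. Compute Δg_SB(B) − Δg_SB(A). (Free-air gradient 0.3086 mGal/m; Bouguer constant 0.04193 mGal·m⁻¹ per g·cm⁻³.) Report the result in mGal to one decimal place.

Δg_SB(A) = 982028.12 − 982156.71 + 0.3086×311.7 − 0.04193×2.15×311.7 = -60.50 mGal
Δg_SB(B) = 981688.92 − 982156.71 + 0.3086×2124.0 − 0.04193×2.15×2124.0 = -3.80 mGal
Difference = -3.80 − (-60.50) = 56.70 mGal

56.7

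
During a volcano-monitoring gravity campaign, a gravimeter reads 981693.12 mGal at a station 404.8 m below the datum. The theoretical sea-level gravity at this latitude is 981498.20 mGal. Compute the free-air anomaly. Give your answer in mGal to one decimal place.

Free-air correction = 0.3086 × -404.8 = -124.92 mGal
Free-air anomaly = 981693.12 − 981498.20 + (-124.92) = 70.00 mGal

70.0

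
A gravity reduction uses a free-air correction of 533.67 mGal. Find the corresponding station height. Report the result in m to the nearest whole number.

h = 533.67 / 0.3086 = 1729.33 m

1729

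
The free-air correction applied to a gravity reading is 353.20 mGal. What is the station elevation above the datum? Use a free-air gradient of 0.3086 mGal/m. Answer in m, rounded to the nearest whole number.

h = 353.20 / 0.3086 = 1144.52 m

1145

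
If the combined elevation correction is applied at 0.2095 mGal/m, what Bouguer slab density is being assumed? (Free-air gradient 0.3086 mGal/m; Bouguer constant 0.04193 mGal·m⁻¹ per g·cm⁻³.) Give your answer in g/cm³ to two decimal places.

0.2095 = 0.3086 − 0.04193 × ρ
ρ = (0.3086 − 0.2095) / 0.04193 = 2.36 g/cm³

2.36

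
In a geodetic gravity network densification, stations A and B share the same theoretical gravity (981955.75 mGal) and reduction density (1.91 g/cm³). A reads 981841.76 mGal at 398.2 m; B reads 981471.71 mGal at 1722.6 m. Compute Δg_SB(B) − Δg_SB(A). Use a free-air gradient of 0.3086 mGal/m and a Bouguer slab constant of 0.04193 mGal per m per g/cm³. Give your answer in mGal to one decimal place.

Δg_SB(A) = 981841.76 − 981955.75 + 0.3086×398.2 − 0.04193×1.91×398.2 = -23.00 mGal
Δg_SB(B) = 981471.71 − 981955.75 + 0.3086×1722.6 − 0.04193×1.91×1722.6 = -90.40 mGal
Difference = -90.40 − (-23.00) = -67.40 mGal

-67.4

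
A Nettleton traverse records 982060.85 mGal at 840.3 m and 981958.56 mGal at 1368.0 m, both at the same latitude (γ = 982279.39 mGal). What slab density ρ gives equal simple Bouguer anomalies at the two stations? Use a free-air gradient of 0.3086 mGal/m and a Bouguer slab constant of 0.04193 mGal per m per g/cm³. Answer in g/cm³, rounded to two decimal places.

Δg_obs = 981958.56 − 982060.85 = -102.29 mGal over Δh = 1368.0 − 840.3 = 527.7 m
Equal Bouguer anomalies ⇒ Δg_obs + (0.3086 − 0.04193ρ)·Δh = 0
0.3086 − 0.04193ρ = −Δg_obs/Δh = 0.19384
ρ = (0.3086 − 0.19384) / 0.04193 = 2.74 g/cm³

2.74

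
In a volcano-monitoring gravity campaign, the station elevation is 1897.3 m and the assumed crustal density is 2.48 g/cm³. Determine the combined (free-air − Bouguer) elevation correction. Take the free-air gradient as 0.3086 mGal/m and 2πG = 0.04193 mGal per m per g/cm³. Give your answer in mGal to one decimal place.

388.2

Combined gradient = 0.3086 − 0.04193 × 2.48 = 0.2046136 mGal/m
Combined elevation correction = 0.2046136 × 1897.3 = 388.2 mGal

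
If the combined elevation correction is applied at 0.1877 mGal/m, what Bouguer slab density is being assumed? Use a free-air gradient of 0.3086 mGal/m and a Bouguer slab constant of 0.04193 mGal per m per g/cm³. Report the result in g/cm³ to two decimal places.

0.1877 = 0.3086 − 0.04193 × ρ
ρ = (0.3086 − 0.1877) / 0.04193 = 2.88 g/cm³

2.88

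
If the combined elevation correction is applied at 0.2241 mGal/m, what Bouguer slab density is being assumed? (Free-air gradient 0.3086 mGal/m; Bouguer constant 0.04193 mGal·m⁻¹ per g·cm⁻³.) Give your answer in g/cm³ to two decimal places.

2.02

0.2241 = 0.3086 − 0.04193 × ρ
ρ = (0.3086 − 0.2241) / 0.04193 = 2.02 g/cm³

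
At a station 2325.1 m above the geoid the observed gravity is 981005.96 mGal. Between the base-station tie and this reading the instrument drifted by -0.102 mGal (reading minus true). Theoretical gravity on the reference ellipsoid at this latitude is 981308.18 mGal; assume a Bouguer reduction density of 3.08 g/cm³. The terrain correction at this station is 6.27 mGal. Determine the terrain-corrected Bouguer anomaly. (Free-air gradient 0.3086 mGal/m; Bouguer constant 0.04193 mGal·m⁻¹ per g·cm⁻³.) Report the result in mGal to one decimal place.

Drift-corrected reading = 981005.96 − (-0.102) = 981006.062 mGal
Free-air correction = 0.3086 × 2325.1 = 717.53 mGal
Free-air anomaly = 981006.062 − 981308.18 + (717.53) = 415.412 mGal
Bouguer slab correction = 0.04193 × 3.08 × 2325.1 = 300.27 mGal
Simple Bouguer anomaly = 415.412 − (300.27) = 115.142 mGal
Complete Bouguer anomaly = 115.142 + 6.27 = 121.412 mGal

121.4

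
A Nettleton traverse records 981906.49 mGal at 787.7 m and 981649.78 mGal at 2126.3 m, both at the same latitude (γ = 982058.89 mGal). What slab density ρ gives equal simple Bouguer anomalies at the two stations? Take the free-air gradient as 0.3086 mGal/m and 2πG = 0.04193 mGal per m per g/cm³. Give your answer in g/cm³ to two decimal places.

2.79

Δg_obs = 981649.78 − 981906.49 = -256.71 mGal over Δh = 2126.3 − 787.7 = 1338.6 m
Equal Bouguer anomalies ⇒ Δg_obs + (0.3086 − 0.04193ρ)·Δh = 0
0.3086 − 0.04193ρ = −Δg_obs/Δh = 0.19177
ρ = (0.3086 − 0.19177) / 0.04193 = 2.79 g/cm³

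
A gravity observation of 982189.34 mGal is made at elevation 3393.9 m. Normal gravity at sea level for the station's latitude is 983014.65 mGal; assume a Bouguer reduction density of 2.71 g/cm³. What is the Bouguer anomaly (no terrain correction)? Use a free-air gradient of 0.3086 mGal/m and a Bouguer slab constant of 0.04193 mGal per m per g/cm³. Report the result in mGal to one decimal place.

Free-air correction = 0.3086 × 3393.9 = 1047.36 mGal
Free-air anomaly = 982189.34 − 983014.65 + (1047.36) = 222.05 mGal
Bouguer slab correction = 0.04193 × 2.71 × 3393.9 = 385.65 mGal
Simple Bouguer anomaly = 222.05 − (385.65) = -163.60 mGal

-163.6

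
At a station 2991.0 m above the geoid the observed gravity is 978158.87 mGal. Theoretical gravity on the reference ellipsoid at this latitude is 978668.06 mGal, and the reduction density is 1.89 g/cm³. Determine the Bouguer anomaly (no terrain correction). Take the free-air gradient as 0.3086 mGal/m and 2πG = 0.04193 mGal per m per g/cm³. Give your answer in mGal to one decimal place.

Free-air correction = 0.3086 × 2991.0 = 923.02 mGal
Free-air anomaly = 978158.87 − 978668.06 + (923.02) = 413.83 mGal
Bouguer slab correction = 0.04193 × 1.89 × 2991.0 = 237.03 mGal
Simple Bouguer anomaly = 413.83 − (237.03) = 176.80 mGal

176.8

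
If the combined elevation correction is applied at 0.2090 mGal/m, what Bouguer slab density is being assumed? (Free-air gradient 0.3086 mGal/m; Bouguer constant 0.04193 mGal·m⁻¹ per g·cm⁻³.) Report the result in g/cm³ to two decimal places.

2.38

0.2090 = 0.3086 − 0.04193 × ρ
ρ = (0.3086 − 0.2090) / 0.04193 = 2.38 g/cm³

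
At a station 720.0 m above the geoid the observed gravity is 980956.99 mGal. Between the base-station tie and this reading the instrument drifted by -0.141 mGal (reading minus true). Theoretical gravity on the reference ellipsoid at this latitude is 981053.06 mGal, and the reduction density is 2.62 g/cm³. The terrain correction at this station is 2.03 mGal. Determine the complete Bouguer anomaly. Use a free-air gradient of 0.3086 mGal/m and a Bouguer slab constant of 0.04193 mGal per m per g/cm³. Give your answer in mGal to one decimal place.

49.2

Drift-corrected reading = 980956.99 − (-0.141) = 980957.131 mGal
Free-air correction = 0.3086 × 720.0 = 222.19 mGal
Free-air anomaly = 980957.131 − 981053.06 + (222.19) = 126.261 mGal
Bouguer slab correction = 0.04193 × 2.62 × 720.0 = 79.10 mGal
Simple Bouguer anomaly = 126.261 − (79.10) = 47.161 mGal
Complete Bouguer anomaly = 47.161 + 2.03 = 49.191 mGal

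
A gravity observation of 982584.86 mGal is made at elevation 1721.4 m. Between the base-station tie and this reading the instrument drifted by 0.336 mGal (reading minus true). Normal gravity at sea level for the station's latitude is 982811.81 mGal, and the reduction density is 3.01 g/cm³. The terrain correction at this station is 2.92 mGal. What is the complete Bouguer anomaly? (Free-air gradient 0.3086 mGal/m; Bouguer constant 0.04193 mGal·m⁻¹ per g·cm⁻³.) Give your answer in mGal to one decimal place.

89.6

Drift-corrected reading = 982584.86 − (0.336) = 982584.524 mGal
Free-air correction = 0.3086 × 1721.4 = 531.22 mGal
Free-air anomaly = 982584.524 − 982811.81 + (531.22) = 303.934 mGal
Bouguer slab correction = 0.04193 × 3.01 × 1721.4 = 217.26 mGal
Simple Bouguer anomaly = 303.934 − (217.26) = 86.674 mGal
Complete Bouguer anomaly = 86.674 + 2.92 = 89.594 mGal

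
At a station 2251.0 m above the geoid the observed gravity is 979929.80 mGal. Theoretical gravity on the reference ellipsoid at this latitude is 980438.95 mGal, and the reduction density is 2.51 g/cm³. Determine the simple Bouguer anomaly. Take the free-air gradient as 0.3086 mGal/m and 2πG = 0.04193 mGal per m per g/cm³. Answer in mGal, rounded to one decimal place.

-51.4

Free-air correction = 0.3086 × 2251.0 = 694.66 mGal
Free-air anomaly = 979929.80 − 980438.95 + (694.66) = 185.51 mGal
Bouguer slab correction = 0.04193 × 2.51 × 2251.0 = 236.90 mGal
Simple Bouguer anomaly = 185.51 − (236.90) = -51.39 mGal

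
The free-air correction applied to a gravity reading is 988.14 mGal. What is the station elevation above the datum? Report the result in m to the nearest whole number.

3202

h = 988.14 / 0.3086 = 3202.01 m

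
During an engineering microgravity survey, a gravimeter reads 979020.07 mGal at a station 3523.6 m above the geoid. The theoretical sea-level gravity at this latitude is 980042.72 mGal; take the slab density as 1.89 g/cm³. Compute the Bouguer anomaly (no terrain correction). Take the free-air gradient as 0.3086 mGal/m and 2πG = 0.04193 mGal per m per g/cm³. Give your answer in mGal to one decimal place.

-214.5

Free-air correction = 0.3086 × 3523.6 = 1087.38 mGal
Free-air anomaly = 979020.07 − 980042.72 + (1087.38) = 64.73 mGal
Bouguer slab correction = 0.04193 × 1.89 × 3523.6 = 279.24 mGal
Simple Bouguer anomaly = 64.73 − (279.24) = -214.51 mGal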